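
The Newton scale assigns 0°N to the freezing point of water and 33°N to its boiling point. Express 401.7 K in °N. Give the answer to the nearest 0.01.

42.42°N

First in Celsius: 401.7 - 273.15 = 128.5500°C.
Linearly onto the Newton scale: 0 + (128.5500 / 100) × (33 - 0) = 42.42°N.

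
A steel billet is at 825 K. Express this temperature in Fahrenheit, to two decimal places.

In Celsius: 825 - 273.15 = 551.8500°C.
In Fahrenheit: 551.8500 × 1.8 + 32 = 1025.33°F.

1025.33°F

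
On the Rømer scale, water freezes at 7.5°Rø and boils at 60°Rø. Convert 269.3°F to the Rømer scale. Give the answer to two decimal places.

First in Celsius: (269.3 - 32) × 5/9 = 131.8333°C.
Linearly onto the Rømer scale: 7.5 + (131.8333 / 100) × (60 - 7.5) = 76.71°Rø.

76.71°Rø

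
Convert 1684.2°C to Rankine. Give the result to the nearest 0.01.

3523.23°R

In Rankine: 1684.2000 × 1.8 + 491.67 = 3523.23°R.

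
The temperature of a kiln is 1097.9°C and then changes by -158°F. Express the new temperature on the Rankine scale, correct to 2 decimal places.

The 158°F change is an interval, so only the factor 5/9 applies: -158 × 5/9 = -87.7778°C.
Final Celsius temperature: 1097.9000 - 87.7778 = 1010.1222°C.
In Rankine: 1010.1222 × 1.8 + 491.67 = 2309.89°R.

2309.89°R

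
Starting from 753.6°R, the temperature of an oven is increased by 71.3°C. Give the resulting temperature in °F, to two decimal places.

422.27°F

Initial temperature in Celsius: (753.6 - 491.67) × 5/9 = 145.5167°C.
Final Celsius temperature: 145.5167 + 71.3000 = 216.8167°C.
In Fahrenheit: 216.8167 × 1.8 + 32 = 422.27°F.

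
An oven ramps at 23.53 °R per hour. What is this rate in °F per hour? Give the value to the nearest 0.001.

Since only a temperature interval is involved, the additive offset between the scales drops out.
A change of 1°R is a change of 1°F, so 23.53 × 1 = 23.530.

23.530 °F/hour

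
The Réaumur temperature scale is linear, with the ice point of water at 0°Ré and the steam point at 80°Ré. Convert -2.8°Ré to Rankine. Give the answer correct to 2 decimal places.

Linear interpolation between the fixed points: C = (-2.8 - 0) × 100 / (80 - 0) = -3.5000°C.
Then -3.5000 × 1.8 + 491.67 = 485.37°R.

485.37°R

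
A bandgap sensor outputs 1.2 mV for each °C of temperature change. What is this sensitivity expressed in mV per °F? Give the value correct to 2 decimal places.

The quantity depends on a temperature interval, so only the ratio of degree sizes applies; the offset between the scales is irrelevant.
A change of 1°F is a change of 5/9°C, so per °F the value is 1.2 × 5/9 = 0.67.

0.67 mV per °F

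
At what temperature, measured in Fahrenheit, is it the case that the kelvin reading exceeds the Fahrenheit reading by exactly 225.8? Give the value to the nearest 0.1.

66.5°F

Let F be the Fahrenheit reading. The kelvin reading is K = 5/9·F + 255.372.
Require K - F = 225.8: (-4/9)·F + 255.372 = 225.8.
F = (225.8 - 255.372) / (-4/9) = 66.5.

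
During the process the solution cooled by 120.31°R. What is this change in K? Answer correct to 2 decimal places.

An interval of 1°R corresponds to 5/9 K.
120.31 × 5/9 = 66.84.

66.84 K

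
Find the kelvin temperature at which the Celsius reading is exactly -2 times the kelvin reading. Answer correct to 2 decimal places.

Let K be the kelvin reading. The Celsius reading is C = 1·K - 273.15.
Require C = -2·K: 1·K - 273.15 = -2·K.
(3)·K = 273.15  ⇒  K = 91.05.

91.05 K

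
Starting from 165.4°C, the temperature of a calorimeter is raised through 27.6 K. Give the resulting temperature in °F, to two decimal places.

379.40°F

The 27.6 K change is an interval; Kelvin and Celsius degrees are the same size, so ΔC = +27.6°C.
Final Celsius temperature: 165.4000 + 27.6000 = 193.0000°C.
In Fahrenheit: 193.0000 × 1.8 + 32 = 379.40°F.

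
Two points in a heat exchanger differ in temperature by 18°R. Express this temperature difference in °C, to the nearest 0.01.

10.00°C

An interval of 1°R corresponds to 5/9°C.
18 × 5/9 = 10.00.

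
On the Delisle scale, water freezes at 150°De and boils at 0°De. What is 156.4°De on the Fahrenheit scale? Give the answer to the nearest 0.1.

24.3°F

Linear interpolation between the fixed points: C = (156.4 - 150) × 100 / (0 - 150) = -4.2667°C.
Then -4.2667 × 1.8 + 32 = 24.3°F.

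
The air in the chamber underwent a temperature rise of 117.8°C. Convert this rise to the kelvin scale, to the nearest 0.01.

Celsius and kelvin degrees are the same size, so the interval is unchanged: 117.80.

117.80 K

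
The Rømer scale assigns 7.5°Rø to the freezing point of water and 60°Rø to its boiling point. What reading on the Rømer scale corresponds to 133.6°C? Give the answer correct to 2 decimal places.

77.64°Rø

Linearly onto the Rømer scale: 7.5 + (133.6000 / 100) × (60 - 7.5) = 77.64°Rø.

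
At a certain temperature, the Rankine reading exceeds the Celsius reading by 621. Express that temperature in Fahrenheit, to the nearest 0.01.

Let x be the Celsius reading; then the Rankine reading is 1.8·x + 491.67.
(1.8·x + 491.67) - x = 621  ⇒  (0.8)·x = 129.33  ⇒  x = 161.6625°C.
In Fahrenheit: 161.6625 × 1.8 + 32 = 322.99°F.

322.99°F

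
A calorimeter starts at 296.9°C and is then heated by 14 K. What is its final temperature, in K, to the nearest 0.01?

The 14 K change is an interval; Kelvin and Celsius degrees are the same size, so ΔC = +14°C.
Final Celsius temperature: 296.9000 + 14.0000 = 310.9000°C.
In kelvin: 310.9000 + 273.15 = 584.05 K.

584.05 K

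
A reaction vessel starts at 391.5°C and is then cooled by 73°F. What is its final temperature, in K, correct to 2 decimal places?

The 73°F change is an interval, so only the factor 5/9 applies: -73 × 5/9 = -40.5556°C.
Final Celsius temperature: 391.5000 - 40.5556 = 350.9444°C.
In kelvin: 350.9444 + 273.15 = 624.09 K.

624.09 K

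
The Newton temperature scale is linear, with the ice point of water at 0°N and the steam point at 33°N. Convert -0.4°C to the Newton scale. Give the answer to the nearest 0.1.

-0.1°N

Linearly onto the Newton scale: 0 + (-0.4000 / 100) × (33 - 0) = -0.1°N.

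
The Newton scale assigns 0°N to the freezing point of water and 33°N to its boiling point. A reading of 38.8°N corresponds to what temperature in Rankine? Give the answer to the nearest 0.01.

703.31°R

Linear interpolation between the fixed points: C = (38.8 - 0) × 100 / (33 - 0) = 117.5758°C.
Then 117.5758 × 1.8 + 491.67 = 703.31°R.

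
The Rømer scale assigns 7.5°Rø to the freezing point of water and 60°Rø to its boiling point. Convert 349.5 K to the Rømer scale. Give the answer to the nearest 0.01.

First in Celsius: 349.5 - 273.15 = 76.3500°C.
Linearly onto the Rømer scale: 7.5 + (76.3500 / 100) × (60 - 7.5) = 47.58°Rø.

47.58°Rø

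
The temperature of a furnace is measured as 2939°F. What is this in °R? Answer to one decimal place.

In Celsius: (2939 - 32) × 5/9 = 1615.0000°C.
In Rankine: 1615.0000 × 1.8 + 491.67 = 3398.7°R.

3398.7°R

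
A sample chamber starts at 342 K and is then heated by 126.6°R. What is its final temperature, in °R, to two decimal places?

Initial temperature in Celsius: 342 - 273.15 = 68.8500°C.
The 126.6°R change is an interval, so only the factor 5/9 applies: +126.6 × 5/9 = +70.3333°C.
Final Celsius temperature: 68.8500 + 70.3333 = 139.1833°C.
In Rankine: 139.1833 × 1.8 + 491.67 = 742.20°R.

742.20°R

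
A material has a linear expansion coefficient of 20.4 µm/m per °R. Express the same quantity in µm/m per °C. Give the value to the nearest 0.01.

Since only a temperature interval is involved, the additive offset between the scales drops out.
A change of 1°C is a change of 1.8°R, so per °C the value is 20.4 × 1.8 = 36.72.

36.72 µm/m per °C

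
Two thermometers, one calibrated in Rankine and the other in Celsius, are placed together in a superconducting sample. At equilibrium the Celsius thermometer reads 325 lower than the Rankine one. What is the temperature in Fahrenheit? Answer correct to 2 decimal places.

-343.01°F

Let x be the Rankine reading; then the Celsius reading is 5/9·x - 273.15.
(5/9·x - 273.15) - x = -325  ⇒  (-4/9)·x = -51.85  ⇒  x = 116.6625°R.
In Celsius: (116.6625 - 491.67) × 5/9 = -208.3375°C.
In Fahrenheit: -208.3375 × 1.8 + 32 = -343.01°F.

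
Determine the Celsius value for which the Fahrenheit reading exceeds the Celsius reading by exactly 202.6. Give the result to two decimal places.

Let C be the Celsius reading. The Fahrenheit reading is F = 1.8·C + 32.
Require F - C = 202.6: (0.8)·C + 32 = 202.6.
C = (202.6 - 32) / (0.8) = 213.25.

213.25°C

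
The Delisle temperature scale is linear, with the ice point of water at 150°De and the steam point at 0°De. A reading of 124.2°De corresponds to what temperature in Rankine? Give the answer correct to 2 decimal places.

Linear interpolation between the fixed points: C = (124.2 - 150) × 100 / (0 - 150) = 17.2000°C.
Then 17.2000 × 1.8 + 491.67 = 522.63°R.

522.63°R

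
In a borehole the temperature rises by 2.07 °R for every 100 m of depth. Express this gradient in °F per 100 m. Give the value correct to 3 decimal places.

2.070 °F/100 m

Since only a temperature interval is involved, the additive offset between the scales drops out.
A change of 1°R is a change of 1°F, so 2.07 × 1 = 2.070.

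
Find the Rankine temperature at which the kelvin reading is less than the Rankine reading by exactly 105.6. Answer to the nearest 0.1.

237.6°R

Let R be the Rankine reading. The kelvin reading is K = 5/9·R.
Require K - R = -105.6: (-4/9)·R = -105.6.
R = (-105.6) / (-4/9) = 237.6.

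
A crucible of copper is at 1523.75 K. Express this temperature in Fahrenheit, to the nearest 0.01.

In Celsius: 1523.75 - 273.15 = 1250.6000°C.
In Fahrenheit: 1250.6000 × 1.8 + 32 = 2283.08°F.

2283.08°F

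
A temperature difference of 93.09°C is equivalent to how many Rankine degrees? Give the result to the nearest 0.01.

An interval of 1°C corresponds to 1.8°R.
93.09 × 1.8 = 167.56.

167.56°R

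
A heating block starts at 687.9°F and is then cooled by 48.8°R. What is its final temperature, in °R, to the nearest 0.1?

Initial temperature in Celsius: (687.9 - 32) × 5/9 = 364.3889°C.
The 48.8°R change is an interval, so only the factor 5/9 applies: -48.8 × 5/9 = -27.1111°C.
Final Celsius temperature: 364.3889 - 27.1111 = 337.2778°C.
In Rankine: 337.2778 × 1.8 + 491.67 = 1098.8°R.

1098.8°R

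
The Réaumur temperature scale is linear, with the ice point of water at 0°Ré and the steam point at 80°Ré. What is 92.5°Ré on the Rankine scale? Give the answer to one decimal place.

699.8°R

Linear interpolation between the fixed points: C = (92.5 - 0) × 100 / (80 - 0) = 115.6250°C.
Then 115.6250 × 1.8 + 491.67 = 699.8°R.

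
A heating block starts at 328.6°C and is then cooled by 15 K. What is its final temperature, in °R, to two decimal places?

1056.15°R

The 15 K change is an interval; Kelvin and Celsius degrees are the same size, so ΔC = -15°C.
Final Celsius temperature: 328.6000 - 15.0000 = 313.6000°C.
In Rankine: 313.6000 × 1.8 + 491.67 = 1056.15°R.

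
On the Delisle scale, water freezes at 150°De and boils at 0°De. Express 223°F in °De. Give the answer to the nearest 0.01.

-9.17°De

First in Celsius: (223 - 32) × 5/9 = 106.1111°C.
Linearly onto the Delisle scale: 150 + (106.1111 / 100) × (0 - 150) = -9.17°De.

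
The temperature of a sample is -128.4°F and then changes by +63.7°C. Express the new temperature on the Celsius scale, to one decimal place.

Initial temperature in Celsius: (-128.4 - 32) × 5/9 = -89.1111°C.
Final Celsius temperature: -89.1111 + 63.7000 = -25.4111°C.

-25.4°C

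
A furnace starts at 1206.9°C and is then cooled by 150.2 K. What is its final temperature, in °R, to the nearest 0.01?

The 150.2 K change is an interval; Kelvin and Celsius degrees are the same size, so ΔC = -150.2°C.
Final Celsius temperature: 1206.9000 - 150.2000 = 1056.7000°C.
In Rankine: 1056.7000 × 1.8 + 491.67 = 2393.73°R.

2393.73°R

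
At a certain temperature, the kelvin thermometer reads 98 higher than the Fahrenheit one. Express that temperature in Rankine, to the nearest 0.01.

813.76°R

Let x be the Fahrenheit reading; then the kelvin reading is 5/9·x + 255.372.
(5/9·x + 255.372) - x = 98  ⇒  (-4/9)·x = -157.372  ⇒  x = 354.0875°F.
In Celsius: (354.0875 - 32) × 5/9 = 178.9375°C.
In Rankine: 178.9375 × 1.8 + 491.67 = 813.76°R.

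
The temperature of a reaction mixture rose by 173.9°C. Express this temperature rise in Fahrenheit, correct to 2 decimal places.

An interval of 1°C corresponds to 1.8°F.
173.9 × 1.8 = 313.02.

313.02°F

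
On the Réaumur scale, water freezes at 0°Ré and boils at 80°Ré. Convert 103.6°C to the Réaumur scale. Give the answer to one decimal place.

82.9°Ré

Linearly onto the Réaumur scale: 0 + (103.6000 / 100) × (80 - 0) = 82.9°Ré.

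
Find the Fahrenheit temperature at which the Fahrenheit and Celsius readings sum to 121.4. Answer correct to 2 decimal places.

89.47°F

Let F be the Fahrenheit reading. The Celsius reading is C = 5/9·F - 17.7778.
Require F + C = 121.4: (14/9)·F - 17.7778 = 121.4.
F = (121.4 + 17.7778) / (14/9) = 89.47.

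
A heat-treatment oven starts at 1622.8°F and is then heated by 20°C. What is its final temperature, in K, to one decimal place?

1176.9 K

Initial temperature in Celsius: (1622.8 - 32) × 5/9 = 883.7778°C.
Final Celsius temperature: 883.7778 + 20.0000 = 903.7778°C.
In kelvin: 903.7778 + 273.15 = 1176.9 K.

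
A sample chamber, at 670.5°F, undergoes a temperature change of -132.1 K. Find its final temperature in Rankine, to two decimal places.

Initial temperature in Celsius: (670.5 - 32) × 5/9 = 354.7222°C.
The 132.1 K change is an interval; Kelvin and Celsius degrees are the same size, so ΔC = -132.1°C.
Final Celsius temperature: 354.7222 - 132.1000 = 222.6222°C.
In Rankine: 222.6222 × 1.8 + 491.67 = 892.39°R.

892.39°R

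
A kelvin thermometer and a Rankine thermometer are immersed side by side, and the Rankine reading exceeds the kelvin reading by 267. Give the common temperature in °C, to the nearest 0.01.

Let x be the kelvin reading; then the Rankine reading is 1.8·x.
(1.8·x) - x = 267  ⇒  (0.8)·x = 267  ⇒  x = 333.7500 K.
In Celsius: 333.75 - 273.15 = 60.60°C.

60.60°C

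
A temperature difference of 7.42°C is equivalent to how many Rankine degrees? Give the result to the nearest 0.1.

For a temperature interval the offset drops out; only the factor 1.8 applies.
7.42 × 1.8 = 13.4.

13.4°R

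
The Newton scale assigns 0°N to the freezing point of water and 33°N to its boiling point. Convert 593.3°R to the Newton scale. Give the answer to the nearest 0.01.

First in Celsius: (593.3 - 491.67) × 5/9 = 56.4611°C.
Linearly onto the Newton scale: 0 + (56.4611 / 100) × (33 - 0) = 18.63°N.

18.63°N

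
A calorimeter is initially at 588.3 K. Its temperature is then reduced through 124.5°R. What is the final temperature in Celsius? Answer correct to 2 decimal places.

Initial temperature in Celsius: 588.3 - 273.15 = 315.1500°C.
The 124.5°R change is an interval, so only the factor 5/9 applies: -124.5 × 5/9 = -69.1667°C.
Final Celsius temperature: 315.1500 - 69.1667 = 245.9833°C.

245.98°C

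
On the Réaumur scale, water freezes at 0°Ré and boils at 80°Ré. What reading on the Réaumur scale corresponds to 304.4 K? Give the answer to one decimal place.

First in Celsius: 304.4 - 273.15 = 31.2500°C.
Linearly onto the Réaumur scale: 0 + (31.2500 / 100) × (80 - 0) = 25.0°Ré.

25.0°Ré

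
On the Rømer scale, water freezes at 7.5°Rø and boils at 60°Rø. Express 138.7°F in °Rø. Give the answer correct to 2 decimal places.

First in Celsius: (138.7 - 32) × 5/9 = 59.2778°C.
Linearly onto the Rømer scale: 7.5 + (59.2778 / 100) × (60 - 7.5) = 38.62°Rø.

38.62°Rø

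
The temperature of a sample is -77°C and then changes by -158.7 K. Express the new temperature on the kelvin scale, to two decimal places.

The 158.7 K change is an interval; Kelvin and Celsius degrees are the same size, so ΔC = -158.7°C.
Final Celsius temperature: -77.0000 - 158.7000 = -235.7000°C.
In kelvin: -235.7000 + 273.15 = 37.45 K.

37.45 K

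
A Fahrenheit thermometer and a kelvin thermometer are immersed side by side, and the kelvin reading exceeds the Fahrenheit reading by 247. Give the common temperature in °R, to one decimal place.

478.5°R

Let x be the Fahrenheit reading; then the kelvin reading is 5/9·x + 255.372.
(5/9·x + 255.372) - x = 247  ⇒  (-4/9)·x = -8.37222  ⇒  x = 18.8375°F.
In Celsius: (18.8375 - 32) × 5/9 = -7.3125°C.
In Rankine: -7.3125 × 1.8 + 491.67 = 478.5°R.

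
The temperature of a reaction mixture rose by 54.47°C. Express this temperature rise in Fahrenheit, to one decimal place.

98.0°F

For a temperature interval the offset drops out; only the factor 1.8 applies.
54.47 × 1.8 = 98.0.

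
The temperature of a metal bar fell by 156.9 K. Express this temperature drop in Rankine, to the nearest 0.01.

282.42°R

Only the scale ratio 1.8 matters for a change in temperature.
156.9 × 1.8 = 282.42.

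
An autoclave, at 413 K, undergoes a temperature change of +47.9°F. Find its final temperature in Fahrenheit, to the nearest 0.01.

Initial temperature in Celsius: 413 - 273.15 = 139.8500°C.
The 47.9°F change is an interval, so only the factor 5/9 applies: +47.9 × 5/9 = +26.6111°C.
Final Celsius temperature: 139.8500 + 26.6111 = 166.4611°C.
In Fahrenheit: 166.4611 × 1.8 + 32 = 331.63°F.

331.63°F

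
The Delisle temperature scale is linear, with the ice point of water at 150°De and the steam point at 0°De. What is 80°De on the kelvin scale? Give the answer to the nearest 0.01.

Linear interpolation between the fixed points: C = (80 - 150) × 100 / (0 - 150) = 46.6667°C.
Then 46.6667 + 273.15 = 319.82 K.

319.82 K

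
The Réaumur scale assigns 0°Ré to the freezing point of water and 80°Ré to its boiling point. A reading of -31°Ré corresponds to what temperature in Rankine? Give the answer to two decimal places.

Linear interpolation between the fixed points: C = (-31 - 0) × 100 / (80 - 0) = -38.7500°C.
Then -38.7500 × 1.8 + 491.67 = 421.92°R.

421.92°R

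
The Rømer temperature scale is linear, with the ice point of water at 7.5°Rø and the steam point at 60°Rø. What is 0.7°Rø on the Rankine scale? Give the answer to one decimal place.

Linear interpolation between the fixed points: C = (0.7 - 7.5) × 100 / (60 - 7.5) = -12.9524°C.
Then -12.9524 × 1.8 + 491.67 = 468.4°R.

468.4°R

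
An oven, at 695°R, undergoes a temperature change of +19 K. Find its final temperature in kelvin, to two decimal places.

Initial temperature in Celsius: (695 - 491.67) × 5/9 = 112.9611°C.
The 19 K change is an interval; Kelvin and Celsius degrees are the same size, so ΔC = +19°C.
Final Celsius temperature: 112.9611 + 19.0000 = 131.9611°C.
In kelvin: 131.9611 + 273.15 = 405.11 K.

405.11 K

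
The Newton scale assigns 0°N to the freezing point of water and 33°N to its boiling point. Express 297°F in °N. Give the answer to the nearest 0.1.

First in Celsius: (297 - 32) × 5/9 = 147.2222°C.
Linearly onto the Newton scale: 0 + (147.2222 / 100) × (33 - 0) = 48.6°N.

48.6°N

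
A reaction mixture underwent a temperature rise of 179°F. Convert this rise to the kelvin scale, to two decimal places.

99.44 K

An interval of 1°F corresponds to 5/9 K.
179 × 5/9 = 99.44.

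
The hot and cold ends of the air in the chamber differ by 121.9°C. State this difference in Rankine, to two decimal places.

219.42°R

An interval of 1°C corresponds to 1.8°R.
121.9 × 1.8 = 219.42.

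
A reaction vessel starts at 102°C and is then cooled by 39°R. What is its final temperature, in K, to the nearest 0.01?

The 39°R change is an interval, so only the factor 5/9 applies: -39 × 5/9 = -21.6667°C.
Final Celsius temperature: 102.0000 - 21.6667 = 80.3333°C.
In kelvin: 80.3333 + 273.15 = 353.48 K.

353.48 K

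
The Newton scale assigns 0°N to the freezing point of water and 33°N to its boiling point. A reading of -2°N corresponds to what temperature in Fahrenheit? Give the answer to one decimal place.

21.1°F

Linear interpolation between the fixed points: C = (-2 - 0) × 100 / (33 - 0) = -6.0606°C.
Then -6.0606 × 1.8 + 32 = 21.1°F.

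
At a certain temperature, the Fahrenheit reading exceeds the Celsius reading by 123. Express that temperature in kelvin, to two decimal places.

Let x be the Celsius reading; then the Fahrenheit reading is 1.8·x + 32.
(1.8·x + 32) - x = 123  ⇒  (0.8)·x = 91  ⇒  x = 113.7500°C.
In kelvin: 113.7500 + 273.15 = 386.90 K.

386.90 K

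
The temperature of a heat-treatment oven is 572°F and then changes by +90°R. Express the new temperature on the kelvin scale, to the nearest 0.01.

623.15 K

Initial temperature in Celsius: (572 - 32) × 5/9 = 300.0000°C.
The 90°R change is an interval, so only the factor 5/9 applies: +90 × 5/9 = +50.0000°C.
Final Celsius temperature: 300.0000 + 50.0000 = 350.0000°C.
In kelvin: 350.0000 + 273.15 = 623.15 K.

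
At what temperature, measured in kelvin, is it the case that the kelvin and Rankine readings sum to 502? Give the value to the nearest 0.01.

Let K be the kelvin reading. The Rankine reading is R = 1.8·K.
Require K + R = 502: (2.8)·K = 502.
K = (502) / (2.8) = 179.29.

179.29 K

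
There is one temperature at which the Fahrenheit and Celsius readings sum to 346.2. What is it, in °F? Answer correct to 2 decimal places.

Let F be the Fahrenheit reading. The Celsius reading is C = 5/9·F - 17.7778.
Require F + C = 346.2: (14/9)·F - 17.7778 = 346.2.
F = (346.2 + 17.7778) / (14/9) = 233.99.

233.99°F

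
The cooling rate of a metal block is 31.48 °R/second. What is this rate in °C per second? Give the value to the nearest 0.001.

The quantity depends on a temperature interval, so only the ratio of degree sizes applies; the offset between the scales is irrelevant.
A change of 1°R is a change of 5/9°C, so 31.48 × 5/9 = 17.489.

17.489 °C/second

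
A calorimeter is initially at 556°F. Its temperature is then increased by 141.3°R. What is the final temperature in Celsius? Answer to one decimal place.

Initial temperature in Celsius: (556 - 32) × 5/9 = 291.1111°C.
The 141.3°R change is an interval, so only the factor 5/9 applies: +141.3 × 5/9 = +78.5000°C.
Final Celsius temperature: 291.1111 + 78.5000 = 369.6111°C.

369.6°C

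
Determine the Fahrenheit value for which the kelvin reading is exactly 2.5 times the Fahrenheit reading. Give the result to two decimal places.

131.33°F

Let F be the Fahrenheit reading. The kelvin reading is K = 5/9·F + 255.372.
Require K = 2.5·F: 5/9·F + 255.372 = 2.5·F.
(-35/18)·F = -255.372  ⇒  F = 131.33.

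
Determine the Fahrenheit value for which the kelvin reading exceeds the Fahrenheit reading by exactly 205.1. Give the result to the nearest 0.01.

113.11°F

Let F be the Fahrenheit reading. The kelvin reading is K = 5/9·F + 255.372.
Require K - F = 205.1: (-4/9)·F + 255.372 = 205.1.
F = (205.1 - 255.372) / (-4/9) = 113.11.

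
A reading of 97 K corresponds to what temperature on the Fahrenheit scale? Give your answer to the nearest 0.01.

-285.07°F

In Celsius: 97 - 273.15 = -176.1500°C.
In Fahrenheit: -176.1500 × 1.8 + 32 = -285.07°F.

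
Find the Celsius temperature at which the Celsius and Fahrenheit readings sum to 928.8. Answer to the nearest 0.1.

320.3°C

Let C be the Celsius reading. The Fahrenheit reading is F = 1.8·C + 32.
Require C + F = 928.8: (2.8)·C + 32 = 928.8.
C = (928.8 - 32) / (2.8) = 320.3.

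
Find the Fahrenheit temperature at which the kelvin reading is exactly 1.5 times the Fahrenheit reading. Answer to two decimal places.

Let F be the Fahrenheit reading. The kelvin reading is K = 5/9·F + 255.372.
Require K = 1.5·F: 5/9·F + 255.372 = 1.5·F.
(-17/18)·F = -255.372  ⇒  F = 270.39.

270.39°F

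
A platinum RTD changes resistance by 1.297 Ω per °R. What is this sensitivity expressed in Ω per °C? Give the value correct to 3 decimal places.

2.335 Ω per °C

The quantity depends on a temperature interval, so only the ratio of degree sizes applies; the offset between the scales is irrelevant.
A change of 1°C is a change of 1.8°R, so per °C the value is 1.297 × 1.8 = 2.335.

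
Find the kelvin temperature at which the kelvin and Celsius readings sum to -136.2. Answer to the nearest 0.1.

68.5 K

Let K be the kelvin reading. The Celsius reading is C = 1·K - 273.15.
Require K + C = -136.2: (2)·K - 273.15 = -136.2.
K = (-136.2 + 273.15) / (2) = 68.5.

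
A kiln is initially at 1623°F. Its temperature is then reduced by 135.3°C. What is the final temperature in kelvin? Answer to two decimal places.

1021.74 K

Initial temperature in Celsius: (1623 - 32) × 5/9 = 883.8889°C.
Final Celsius temperature: 883.8889 - 135.3000 = 748.5889°C.
In kelvin: 748.5889 + 273.15 = 1021.74 K.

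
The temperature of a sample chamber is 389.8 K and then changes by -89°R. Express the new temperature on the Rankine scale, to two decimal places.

612.64°R

Initial temperature in Celsius: 389.8 - 273.15 = 116.6500°C.
The 89°R change is an interval, so only the factor 5/9 applies: -89 × 5/9 = -49.4444°C.
Final Celsius temperature: 116.6500 - 49.4444 = 67.2056°C.
In Rankine: 67.2056 × 1.8 + 491.67 = 612.64°R.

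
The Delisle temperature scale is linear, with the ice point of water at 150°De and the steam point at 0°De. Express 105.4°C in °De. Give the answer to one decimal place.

Linearly onto the Delisle scale: 150 + (105.4000 / 100) × (0 - 150) = -8.1°De.

-8.1°De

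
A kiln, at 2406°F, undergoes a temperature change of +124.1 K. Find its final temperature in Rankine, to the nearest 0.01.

Initial temperature in Celsius: (2406 - 32) × 5/9 = 1318.8889°C.
The 124.1 K change is an interval; Kelvin and Celsius degrees are the same size, so ΔC = +124.1°C.
Final Celsius temperature: 1318.8889 + 124.1000 = 1442.9889°C.
In Rankine: 1442.9889 × 1.8 + 491.67 = 3089.05°R.

3089.05°R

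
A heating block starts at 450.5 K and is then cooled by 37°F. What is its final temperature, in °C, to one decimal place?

156.8°C

Initial temperature in Celsius: 450.5 - 273.15 = 177.3500°C.
The 37°F change is an interval, so only the factor 5/9 applies: -37 × 5/9 = -20.5556°C.
Final Celsius temperature: 177.3500 - 20.5556 = 156.7944°C.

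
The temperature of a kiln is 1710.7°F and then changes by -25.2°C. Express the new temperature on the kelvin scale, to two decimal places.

Initial temperature in Celsius: (1710.7 - 32) × 5/9 = 932.6111°C.
Final Celsius temperature: 932.6111 - 25.2000 = 907.4111°C.
In kelvin: 907.4111 + 273.15 = 1180.56 K.

1180.56 K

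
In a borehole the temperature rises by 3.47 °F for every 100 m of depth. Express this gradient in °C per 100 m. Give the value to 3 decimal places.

Since only a temperature interval is involved, the additive offset between the scales drops out.
A change of 1°F is a change of 5/9°C, so 3.47 × 5/9 = 1.928.

1.928 °C/100 m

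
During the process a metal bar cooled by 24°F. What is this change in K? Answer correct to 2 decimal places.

For a temperature interval the offset drops out; only the factor 5/9 applies.
24 × 5/9 = 13.33.

13.33 K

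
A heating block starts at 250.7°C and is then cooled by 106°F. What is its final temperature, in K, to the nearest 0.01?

464.96 K

The 106°F change is an interval, so only the factor 5/9 applies: -106 × 5/9 = -58.8889°C.
Final Celsius temperature: 250.7000 - 58.8889 = 191.8111°C.
In kelvin: 191.8111 + 273.15 = 464.96 K.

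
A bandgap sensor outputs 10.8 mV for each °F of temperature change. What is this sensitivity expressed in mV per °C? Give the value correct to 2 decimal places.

19.44 mV per °C

Since only a temperature interval is involved, the additive offset between the scales drops out.
A change of 1°C is a change of 1.8°F, so per °C the value is 10.8 × 1.8 = 19.44.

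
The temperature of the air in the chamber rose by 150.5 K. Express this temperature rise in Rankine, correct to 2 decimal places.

270.90°R

For a temperature interval the offset drops out; only the factor 1.8 applies.
150.5 × 1.8 = 270.90.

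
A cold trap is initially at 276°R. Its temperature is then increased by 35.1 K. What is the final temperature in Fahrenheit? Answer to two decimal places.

-120.49°F

Initial temperature in Celsius: (276 - 491.67) × 5/9 = -119.8167°C.
The 35.1 K change is an interval; Kelvin and Celsius degrees are the same size, so ΔC = +35.1°C.
Final Celsius temperature: -119.8167 + 35.1000 = -84.7167°C.
In Fahrenheit: -84.7167 × 1.8 + 32 = -120.49°F.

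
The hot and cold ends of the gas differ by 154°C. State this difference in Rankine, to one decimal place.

Only the scale ratio 1.8 matters for a change in temperature.
154 × 1.8 = 277.2.

277.2°R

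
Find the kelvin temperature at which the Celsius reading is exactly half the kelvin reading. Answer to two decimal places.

546.30 K

Let K be the kelvin reading. The Celsius reading is C = 1·K - 273.15.
Require C = 0.5·K: 1·K - 273.15 = 0.5·K.
(0.5)·K = 273.15  ⇒  K = 546.30.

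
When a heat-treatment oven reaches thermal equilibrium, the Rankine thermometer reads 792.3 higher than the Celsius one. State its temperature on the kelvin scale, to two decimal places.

648.94 K

Let x be the Celsius reading; then the Rankine reading is 1.8·x + 491.67.
(1.8·x + 491.67) - x = 792.3  ⇒  (0.8)·x = 300.63  ⇒  x = 375.7875°C.
In kelvin: 375.7875 + 273.15 = 648.94 K.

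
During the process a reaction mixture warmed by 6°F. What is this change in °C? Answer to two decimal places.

3.33°C

An interval of 1°F corresponds to 5/9°C.
6 × 5/9 = 3.33.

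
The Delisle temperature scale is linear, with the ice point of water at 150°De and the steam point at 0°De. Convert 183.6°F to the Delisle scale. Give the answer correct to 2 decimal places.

First in Celsius: (183.6 - 32) × 5/9 = 84.2222°C.
Linearly onto the Delisle scale: 150 + (84.2222 / 100) × (0 - 150) = 23.67°De.

23.67°De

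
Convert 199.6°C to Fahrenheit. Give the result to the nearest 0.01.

In Fahrenheit: 199.6000 × 1.8 + 32 = 391.28°F.

391.28°F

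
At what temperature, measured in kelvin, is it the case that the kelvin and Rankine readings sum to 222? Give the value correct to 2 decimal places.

79.29 K

Let K be the kelvin reading. The Rankine reading is R = 1.8·K.
Require K + R = 222: (2.8)·K = 222.
K = (222) / (2.8) = 79.29.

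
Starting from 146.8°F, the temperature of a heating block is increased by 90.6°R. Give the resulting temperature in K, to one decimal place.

387.3 K

Initial temperature in Celsius: (146.8 - 32) × 5/9 = 63.7778°C.
The 90.6°R change is an interval, so only the factor 5/9 applies: +90.6 × 5/9 = +50.3333°C.
Final Celsius temperature: 63.7778 + 50.3333 = 114.1111°C.
In kelvin: 114.1111 + 273.15 = 387.3 K.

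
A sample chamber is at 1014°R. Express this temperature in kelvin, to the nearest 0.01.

In Celsius: (1014 - 491.67) × 5/9 = 290.1833°C.
In kelvin: 290.1833 + 273.15 = 563.33 K.

563.33 K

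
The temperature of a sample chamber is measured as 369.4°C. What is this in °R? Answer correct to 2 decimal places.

In Rankine: 369.4000 × 1.8 + 491.67 = 1156.59°R.

1156.59°R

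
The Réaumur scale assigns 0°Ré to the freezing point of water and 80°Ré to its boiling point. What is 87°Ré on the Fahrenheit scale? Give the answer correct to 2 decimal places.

227.75°F

Linear interpolation between the fixed points: C = (87 - 0) × 100 / (80 - 0) = 108.7500°C.
Then 108.7500 × 1.8 + 32 = 227.75°F.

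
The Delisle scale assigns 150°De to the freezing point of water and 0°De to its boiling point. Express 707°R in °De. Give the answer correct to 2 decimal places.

First in Celsius: (707 - 491.67) × 5/9 = 119.6278°C.
Linearly onto the Delisle scale: 150 + (119.6278 / 100) × (0 - 150) = -29.44°De.

-29.44°De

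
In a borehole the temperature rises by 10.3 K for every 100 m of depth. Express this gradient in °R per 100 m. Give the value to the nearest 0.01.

Since only a temperature interval is involved, the additive offset between the scales drops out.
A change of 1 K is a change of 1.8°R, so 10.3 × 1.8 = 18.54.

18.54 °R/100 m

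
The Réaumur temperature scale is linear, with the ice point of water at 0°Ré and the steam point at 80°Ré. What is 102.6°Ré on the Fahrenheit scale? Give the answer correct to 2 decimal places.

262.85°F

Linear interpolation between the fixed points: C = (102.6 - 0) × 100 / (80 - 0) = 128.2500°C.
Then 128.2500 × 1.8 + 32 = 262.85°F.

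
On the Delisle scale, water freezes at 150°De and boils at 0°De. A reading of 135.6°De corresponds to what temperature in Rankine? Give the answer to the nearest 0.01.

508.95°R

Linear interpolation between the fixed points: C = (135.6 - 150) × 100 / (0 - 150) = 9.6000°C.
Then 9.6000 × 1.8 + 491.67 = 508.95°R.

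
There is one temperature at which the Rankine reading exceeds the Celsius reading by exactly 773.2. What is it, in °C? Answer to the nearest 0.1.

Let C be the Celsius reading. The Rankine reading is R = 1.8·C + 491.67.
Require R - C = 773.2: (0.8)·C + 491.67 = 773.2.
C = (773.2 - 491.67) / (0.8) = 351.9.

351.9°C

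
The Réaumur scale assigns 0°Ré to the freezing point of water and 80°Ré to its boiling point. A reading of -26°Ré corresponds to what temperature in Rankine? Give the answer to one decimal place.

Linear interpolation between the fixed points: C = (-26 - 0) × 100 / (80 - 0) = -32.5000°C.
Then -32.5000 × 1.8 + 491.67 = 433.2°R.

433.2°R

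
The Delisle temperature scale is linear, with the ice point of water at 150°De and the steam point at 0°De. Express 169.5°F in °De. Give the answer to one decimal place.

35.4°De

First in Celsius: (169.5 - 32) × 5/9 = 76.3889°C.
Linearly onto the Delisle scale: 150 + (76.3889 / 100) × (0 - 150) = 35.4°De.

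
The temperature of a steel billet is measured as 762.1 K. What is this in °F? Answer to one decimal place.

912.1°F

In Celsius: 762.1 - 273.15 = 488.9500°C.
In Fahrenheit: 488.9500 × 1.8 + 32 = 912.1°F.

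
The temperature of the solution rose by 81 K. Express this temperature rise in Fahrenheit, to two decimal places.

An interval of 1 K corresponds to 1.8°F.
81 × 1.8 = 145.80.

145.80°F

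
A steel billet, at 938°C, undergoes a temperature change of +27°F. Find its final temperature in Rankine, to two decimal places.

The 27°F change is an interval, so only the factor 5/9 applies: +27 × 5/9 = +15.0000°C.
Final Celsius temperature: 938.0000 + 15.0000 = 953.0000°C.
In Rankine: 953.0000 × 1.8 + 491.67 = 2207.07°R.

2207.07°R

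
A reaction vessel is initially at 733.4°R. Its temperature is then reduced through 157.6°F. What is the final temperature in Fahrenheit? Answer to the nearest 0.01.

116.13°F

Initial temperature in Celsius: (733.4 - 491.67) × 5/9 = 134.2944°C.
The 157.6°F change is an interval, so only the factor 5/9 applies: -157.6 × 5/9 = -87.5556°C.
Final Celsius temperature: 134.2944 - 87.5556 = 46.7389°C.
In Fahrenheit: 46.7389 × 1.8 + 32 = 116.13°F.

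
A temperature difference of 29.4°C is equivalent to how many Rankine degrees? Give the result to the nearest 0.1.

52.9°R

Only the scale ratio 1.8 matters for a change in temperature.
29.4 × 1.8 = 52.9.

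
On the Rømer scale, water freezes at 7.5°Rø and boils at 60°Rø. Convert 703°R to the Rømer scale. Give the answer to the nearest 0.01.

First in Celsius: (703 - 491.67) × 5/9 = 117.4056°C.
Linearly onto the Rømer scale: 7.5 + (117.4056 / 100) × (60 - 7.5) = 69.14°Rø.

69.14°Rø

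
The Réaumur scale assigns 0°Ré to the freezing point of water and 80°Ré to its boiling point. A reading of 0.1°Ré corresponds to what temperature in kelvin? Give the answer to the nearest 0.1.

273.3 K

Linear interpolation between the fixed points: C = (0.1 - 0) × 100 / (80 - 0) = 0.1250°C.
Then 0.1250 + 273.15 = 273.3 K.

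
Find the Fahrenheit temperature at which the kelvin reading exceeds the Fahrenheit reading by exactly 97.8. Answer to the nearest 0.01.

Let F be the Fahrenheit reading. The kelvin reading is K = 5/9·F + 255.372.
Require K - F = 97.8: (-4/9)·F + 255.372 = 97.8.
F = (97.8 - 255.372) / (-4/9) = 354.54.

354.54°F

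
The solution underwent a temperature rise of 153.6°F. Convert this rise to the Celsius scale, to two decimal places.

Only the scale ratio 5/9 matters for a change in temperature.
153.6 × 5/9 = 85.33.

85.33°C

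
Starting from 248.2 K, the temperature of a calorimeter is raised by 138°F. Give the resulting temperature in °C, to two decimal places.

51.72°C

Initial temperature in Celsius: 248.2 - 273.15 = -24.9500°C.
The 138°F change is an interval, so only the factor 5/9 applies: +138 × 5/9 = +76.6667°C.
Final Celsius temperature: -24.9500 + 76.6667 = 51.7167°C.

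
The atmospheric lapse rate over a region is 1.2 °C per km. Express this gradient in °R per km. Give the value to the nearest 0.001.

2.160 °R/km

Since only a temperature interval is involved, the additive offset between the scales drops out.
A change of 1°C is a change of 1.8°R, so 1.2 × 1.8 = 2.160.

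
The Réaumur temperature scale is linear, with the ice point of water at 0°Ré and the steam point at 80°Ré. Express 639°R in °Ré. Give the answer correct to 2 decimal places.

65.48°Ré

First in Celsius: (639 - 491.67) × 5/9 = 81.8500°C.
Linearly onto the Réaumur scale: 0 + (81.8500 / 100) × (80 - 0) = 65.48°Ré.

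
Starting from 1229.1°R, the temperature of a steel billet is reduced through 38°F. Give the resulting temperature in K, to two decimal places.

Initial temperature in Celsius: (1229.1 - 491.67) × 5/9 = 409.6833°C.
The 38°F change is an interval, so only the factor 5/9 applies: -38 × 5/9 = -21.1111°C.
Final Celsius temperature: 409.6833 - 21.1111 = 388.5722°C.
In kelvin: 388.5722 + 273.15 = 661.72 K.

661.72 K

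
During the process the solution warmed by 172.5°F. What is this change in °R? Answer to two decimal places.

Fahrenheit and Rankine degrees are the same size, so the interval is unchanged: 172.50.

172.50°R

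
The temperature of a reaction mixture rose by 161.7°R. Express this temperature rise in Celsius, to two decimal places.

89.83°C

For a temperature interval the offset drops out; only the factor 5/9 applies.
161.7 × 5/9 = 89.83.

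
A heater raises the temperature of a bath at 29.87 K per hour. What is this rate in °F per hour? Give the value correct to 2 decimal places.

The quantity depends on a temperature interval, so only the ratio of degree sizes applies; the offset between the scales is irrelevant.
A change of 1 K is a change of 1.8°F, so 29.87 × 1.8 = 53.77.

53.77 °F/hour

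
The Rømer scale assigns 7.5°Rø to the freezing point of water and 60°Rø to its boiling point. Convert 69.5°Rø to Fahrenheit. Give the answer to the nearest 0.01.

Linear interpolation between the fixed points: C = (69.5 - 7.5) × 100 / (60 - 7.5) = 118.0952°C.
Then 118.0952 × 1.8 + 32 = 244.57°F.

244.57°F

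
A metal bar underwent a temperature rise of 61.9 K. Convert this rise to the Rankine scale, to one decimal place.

For a temperature interval the offset drops out; only the factor 1.8 applies.
61.9 × 1.8 = 111.4.

111.4°R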